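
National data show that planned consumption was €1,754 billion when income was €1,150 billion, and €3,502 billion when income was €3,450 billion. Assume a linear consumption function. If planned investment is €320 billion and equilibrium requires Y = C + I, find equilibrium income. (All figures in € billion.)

Y = 5000

MPC = (3502 − 1754)/(3450 − 1150) = 1748/2300 = 0.76
a = 1754 − 0.76(1150) = 880
Equilibrium: Y = 880 + 0.76Y + 320
0.24Y = 1200, so Y = 1200/0.24 = 5000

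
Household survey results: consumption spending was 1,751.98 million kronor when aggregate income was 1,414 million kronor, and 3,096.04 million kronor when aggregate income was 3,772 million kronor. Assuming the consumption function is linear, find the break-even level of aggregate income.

Y = 2200

MPC = (3096.04 − 1751.98)/(3772 − 1414) = 1344.06/2358 = 0.57
a = 1751.98 − 0.57(1414) = 1751.98 − 805.98 = 946
Break-even: Y = a/(1−MPC) = 946/0.43 = 2200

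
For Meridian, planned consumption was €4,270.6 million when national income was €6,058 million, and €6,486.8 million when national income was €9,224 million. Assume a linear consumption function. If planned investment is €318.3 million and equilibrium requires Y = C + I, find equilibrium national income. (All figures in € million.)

MPC = (6486.8 − 4270.6)/(9224 − 6058) = 2216.2/3166 = 0.7
a = 4270.6 − 0.7(6058) = 30
Equilibrium: Y = 30 + 0.7Y + 318.3
0.3Y = 348.3, so Y = 348.3/0.3 = 1161

Y = 1161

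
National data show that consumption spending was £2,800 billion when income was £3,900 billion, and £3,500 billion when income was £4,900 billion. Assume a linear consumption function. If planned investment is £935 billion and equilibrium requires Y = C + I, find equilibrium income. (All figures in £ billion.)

MPC = (3500 − 2800)/(4900 − 3900) = 700/1000 = 0.7
a = 2800 − 0.7(3900) = 70
Equilibrium: Y = 70 + 0.7Y + 935
0.3Y = 1005, so Y = 1005/0.3 = 3350

Y = 3350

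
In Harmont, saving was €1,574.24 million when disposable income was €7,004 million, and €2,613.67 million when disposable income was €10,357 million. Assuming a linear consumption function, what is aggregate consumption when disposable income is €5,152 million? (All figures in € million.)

MPS = ΔS/ΔY = (2613.67 − 1574.24)/(10357 − 7004) = 1039.43/3353 = 0.31
MPC = 1 − MPS = 0.69
Autonomous saving = 1574.24 − 0.31(7004) = -597, so a = 597
C = 597 + 0.69(5152) = 597 + 3554.88 = 4151.88

C = 4151.88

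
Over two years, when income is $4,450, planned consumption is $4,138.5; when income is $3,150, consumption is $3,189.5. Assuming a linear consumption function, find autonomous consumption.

MPC = ΔC/ΔY = (4138.5 − 3189.5)/(4450 − 3150) = 949/1300 = 0.73
a = C − MPC·Y = 3189.5 − 0.73(3150) = 3189.5 − 2299.5 = 890

a = 890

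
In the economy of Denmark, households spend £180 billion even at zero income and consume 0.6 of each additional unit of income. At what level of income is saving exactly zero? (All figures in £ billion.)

At break-even, C = Y: 180 + 0.6Y = Y
0.4Y = 180, so Y = 180/0.4 = 450

Y = 450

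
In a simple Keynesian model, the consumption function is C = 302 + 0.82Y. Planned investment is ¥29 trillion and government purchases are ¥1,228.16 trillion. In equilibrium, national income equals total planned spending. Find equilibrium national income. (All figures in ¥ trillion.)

Y = C + I + G = 302 + 0.82Y + 29 + 1228.16
Y − 0.82Y = 1559.16
0.18Y = 1559.16, so Y = 1559.16/0.18 = 8662

Y = 8662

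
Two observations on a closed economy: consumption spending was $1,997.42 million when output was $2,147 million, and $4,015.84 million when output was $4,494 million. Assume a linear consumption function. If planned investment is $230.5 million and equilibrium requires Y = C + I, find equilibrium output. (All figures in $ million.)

MPC = (4015.84 − 1997.42)/(4494 − 2147) = 2018.42/2347 = 0.86
a = 1997.42 − 0.86(2147) = 151
Equilibrium: Y = 151 + 0.86Y + 230.5
0.14Y = 381.5, so Y = 381.5/0.14 = 2725

Y = 2725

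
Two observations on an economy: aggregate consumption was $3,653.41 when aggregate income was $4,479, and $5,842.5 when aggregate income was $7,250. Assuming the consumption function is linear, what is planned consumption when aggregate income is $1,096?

C = 980.84

MPC = (5842.5 − 3653.41)/(7250 − 4479) = 2189.09/2771 = 0.79
a = 3653.41 − 0.79(4479) = 3653.41 − 3538.41 = 115
C = 115 + 0.79(1096) = 115 + 865.84 = 980.84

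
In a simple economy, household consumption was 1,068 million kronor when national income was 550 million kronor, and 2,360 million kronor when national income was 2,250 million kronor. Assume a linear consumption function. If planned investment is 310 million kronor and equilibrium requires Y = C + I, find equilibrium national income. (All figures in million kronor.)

Y = 4000

MPC = (2360 − 1068)/(2250 − 550) = 1292/1700 = 0.76
a = 1068 − 0.76(550) = 650
Equilibrium: Y = 650 + 0.76Y + 310
0.24Y = 960, so Y = 960/0.24 = 4000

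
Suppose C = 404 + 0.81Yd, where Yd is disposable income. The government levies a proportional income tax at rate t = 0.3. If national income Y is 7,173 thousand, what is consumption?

Yd = (1 − 0.3)(7173) = 0.7(7173) = 5021.1
C = 404 + 0.81(5021.1) = 404 + 4067.091 = 4471.091

C = 4471.091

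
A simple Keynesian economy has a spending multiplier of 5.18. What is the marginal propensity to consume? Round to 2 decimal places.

k = 1/(1 − MPC), so 1 − MPC = 1/k = 1/5.18 = 0.1931
MPC = 1 − 0.1931 = 0.81

MPC = 0.81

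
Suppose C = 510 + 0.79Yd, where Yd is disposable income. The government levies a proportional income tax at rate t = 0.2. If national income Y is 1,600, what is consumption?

Yd = (1 − 0.2)(1600) = 0.8(1600) = 1280
C = 510 + 0.79(1280) = 510 + 1011.2 = 1521.2

C = 1521.2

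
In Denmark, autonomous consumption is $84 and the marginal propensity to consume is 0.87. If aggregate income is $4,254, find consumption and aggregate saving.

C = 84 + 0.87(4254) = 84 + 3700.98 = 3784.98
S = Y − C = 4254 − 3784.98 = 469.02

C = 3784.98; S = 469.02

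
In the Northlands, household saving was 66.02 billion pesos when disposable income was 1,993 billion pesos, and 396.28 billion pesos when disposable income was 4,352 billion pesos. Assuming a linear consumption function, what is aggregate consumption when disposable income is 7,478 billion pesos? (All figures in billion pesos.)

MPS = ΔS/ΔY = (396.28 − 66.02)/(4352 − 1993) = 330.26/2359 = 0.14
MPC = 1 − MPS = 0.86
Autonomous saving = 66.02 − 0.14(1993) = -213, so a = 213
C = 213 + 0.86(7478) = 213 + 6431.08 = 6644.08

C = 6644.08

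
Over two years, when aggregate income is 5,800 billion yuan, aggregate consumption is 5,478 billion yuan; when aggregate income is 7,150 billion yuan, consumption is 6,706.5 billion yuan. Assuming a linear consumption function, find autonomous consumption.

MPC = ΔC/ΔY = (6706.5 − 5478)/(7150 − 5800) = 1228.5/1350 = 0.91
a = C − MPC·Y = 5478 − 0.91(5800) = 5478 − 5278 = 200

a = 200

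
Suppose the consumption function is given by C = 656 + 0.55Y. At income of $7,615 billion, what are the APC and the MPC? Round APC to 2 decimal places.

APC = 0.64; MPC = 0.55

MPC = 0.55 (the slope of the consumption function)
C = 656 + 0.55(7615) = 4844.25, so APC = 4844.25/7615 = 0.64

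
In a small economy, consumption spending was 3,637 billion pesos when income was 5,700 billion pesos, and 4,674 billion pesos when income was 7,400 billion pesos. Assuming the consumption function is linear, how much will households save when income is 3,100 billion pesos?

MPC = (4674 − 3637)/(7400 − 5700) = 1037/1700 = 0.61
a = 3637 − 0.61(5700) = 3637 − 3477 = 160
C = 160 + 0.61(3100) = 2051
S = 3100 − 2051 = 1049

S = 1049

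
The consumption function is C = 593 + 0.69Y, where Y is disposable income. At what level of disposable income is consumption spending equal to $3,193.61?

Y = 3769

593 + 0.69Y = 3193.61
0.69Y = 2600.61, so Y = 2600.61/0.69 = 3769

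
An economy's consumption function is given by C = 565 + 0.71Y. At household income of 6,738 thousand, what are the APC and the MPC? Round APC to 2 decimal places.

MPC = 0.71 (the slope of the consumption function)
C = 565 + 0.71(6738) = 5348.98, so APC = 5348.98/6738 = 0.79

APC = 0.79; MPC = 0.71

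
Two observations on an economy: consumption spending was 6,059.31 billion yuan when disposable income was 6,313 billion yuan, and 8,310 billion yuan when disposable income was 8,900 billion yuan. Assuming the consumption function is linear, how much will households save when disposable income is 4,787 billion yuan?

MPC = (8310 − 6059.31)/(8900 − 6313) = 2250.69/2587 = 0.87
a = 6059.31 − 0.87(6313) = 6059.31 − 5492.31 = 567
C = 567 + 0.87(4787) = 4731.69
S = 4787 − 4731.69 = 55.31

S = 55.31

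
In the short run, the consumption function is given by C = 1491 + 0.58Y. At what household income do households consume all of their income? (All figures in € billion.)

Y = 3550

At break-even, C = Y: 1491 + 0.58Y = Y
0.42Y = 1491, so Y = 1491/0.42 = 3550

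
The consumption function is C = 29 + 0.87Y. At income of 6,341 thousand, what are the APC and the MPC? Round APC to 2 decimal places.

MPC = 0.87 (the slope of the consumption function)
C = 29 + 0.87(6341) = 5545.67, so APC = 5545.67/6341 = 0.87

APC = 0.87; MPC = 0.87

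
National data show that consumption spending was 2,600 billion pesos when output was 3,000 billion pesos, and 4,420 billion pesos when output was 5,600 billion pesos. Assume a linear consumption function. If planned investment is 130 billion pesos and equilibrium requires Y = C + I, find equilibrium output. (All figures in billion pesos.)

Y = 2100

MPC = (4420 − 2600)/(5600 − 3000) = 1820/2600 = 0.7
a = 2600 − 0.7(3000) = 500
Equilibrium: Y = 500 + 0.7Y + 130
0.3Y = 630, so Y = 630/0.3 = 2100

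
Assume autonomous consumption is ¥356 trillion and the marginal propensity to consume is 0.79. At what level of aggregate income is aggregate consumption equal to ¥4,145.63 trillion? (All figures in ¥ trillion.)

Y = 4797

356 + 0.79Y = 4145.63
0.79Y = 3789.63, so Y = 3789.63/0.79 = 4797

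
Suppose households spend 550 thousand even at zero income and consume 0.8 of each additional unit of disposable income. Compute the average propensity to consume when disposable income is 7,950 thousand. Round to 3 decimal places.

C = 550 + 0.8(7950) = 6910
APC = C/Y = 6910/7950 = 0.869

APC = 0.869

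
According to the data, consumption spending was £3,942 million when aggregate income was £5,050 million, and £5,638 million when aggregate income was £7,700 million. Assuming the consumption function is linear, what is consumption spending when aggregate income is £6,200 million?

MPC = (5638 − 3942)/(7700 − 5050) = 1696/2650 = 0.64
a = 3942 − 0.64(5050) = 3942 − 3232 = 710
C = 710 + 0.64(6200) = 710 + 3968 = 4678

C = 4678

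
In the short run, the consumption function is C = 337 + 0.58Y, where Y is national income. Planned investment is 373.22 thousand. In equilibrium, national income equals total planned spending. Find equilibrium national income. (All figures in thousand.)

Y = C + I = 337 + 0.58Y + 373.22
Y − 0.58Y = 710.22
0.42Y = 710.22, so Y = 710.22/0.42 = 1691

Y = 1691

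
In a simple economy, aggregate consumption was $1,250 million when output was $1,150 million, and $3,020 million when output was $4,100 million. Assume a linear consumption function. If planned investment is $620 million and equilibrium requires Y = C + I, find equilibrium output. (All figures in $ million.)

Y = 2950

MPC = (3020 − 1250)/(4100 − 1150) = 1770/2950 = 0.6
a = 1250 − 0.6(1150) = 560
Equilibrium: Y = 560 + 0.6Y + 620
0.4Y = 1180, so Y = 1180/0.4 = 2950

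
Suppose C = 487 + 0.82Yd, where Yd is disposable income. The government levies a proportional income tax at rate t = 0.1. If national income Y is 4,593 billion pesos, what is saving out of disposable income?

Yd = (1 − 0.1)(4593) = 0.9(4593) = 4133.7
C = 487 + 0.82(4133.7) = 487 + 3389.634 = 3876.634
S = Yd − C = 4133.7 − 3876.634 = 257.066

S = 257.066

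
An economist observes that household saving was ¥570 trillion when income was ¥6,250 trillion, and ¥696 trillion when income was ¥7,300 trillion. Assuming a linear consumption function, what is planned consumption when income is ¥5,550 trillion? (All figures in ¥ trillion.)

C = 5064

MPS = ΔS/ΔY = (696 − 570)/(7300 − 6250) = 126/1050 = 0.12
MPC = 1 − MPS = 0.88
Autonomous saving = 570 − 0.12(6250) = -180, so a = 180
C = 180 + 0.88(5550) = 180 + 4884 = 5064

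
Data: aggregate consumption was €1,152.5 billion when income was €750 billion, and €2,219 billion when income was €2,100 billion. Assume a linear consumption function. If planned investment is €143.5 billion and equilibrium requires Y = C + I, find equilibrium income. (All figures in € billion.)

MPC = (2219 − 1152.5)/(2100 − 750) = 1066.5/1350 = 0.79
a = 1152.5 − 0.79(750) = 560
Equilibrium: Y = 560 + 0.79Y + 143.5
0.21Y = 703.5, so Y = 703.5/0.21 = 3350

Y = 3350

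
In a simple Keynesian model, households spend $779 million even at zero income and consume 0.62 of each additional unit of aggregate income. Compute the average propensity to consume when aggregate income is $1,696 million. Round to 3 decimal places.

APC = 1.079

C = 779 + 0.62(1696) = 1830.52
APC = C/Y = 1830.52/1696 = 1.079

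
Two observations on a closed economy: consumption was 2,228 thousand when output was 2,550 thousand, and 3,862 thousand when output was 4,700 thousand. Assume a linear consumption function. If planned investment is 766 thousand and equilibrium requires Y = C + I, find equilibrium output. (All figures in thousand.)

Y = 4400

MPC = (3862 − 2228)/(4700 − 2550) = 1634/2150 = 0.76
a = 2228 − 0.76(2550) = 290
Equilibrium: Y = 290 + 0.76Y + 766
0.24Y = 1056, so Y = 1056/0.24 = 4400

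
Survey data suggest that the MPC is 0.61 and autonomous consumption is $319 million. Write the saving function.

S = -319 + 0.39Y

S = Y − C = Y − (319 + 0.61Y) = -319 + (1 − 0.61)Y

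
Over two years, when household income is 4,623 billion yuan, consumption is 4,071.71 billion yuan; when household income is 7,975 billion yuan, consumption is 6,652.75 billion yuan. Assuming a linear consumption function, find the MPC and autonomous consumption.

MPC = 0.77; a = 512

MPC = ΔC/ΔY = (6652.75 − 4071.71)/(7975 − 4623) = 2581.04/3352 = 0.77
a = C − MPC·Y = 4071.71 − 0.77(4623) = 4071.71 − 3559.71 = 512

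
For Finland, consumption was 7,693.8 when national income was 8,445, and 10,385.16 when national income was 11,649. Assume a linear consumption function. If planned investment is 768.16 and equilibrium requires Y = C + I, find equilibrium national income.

Y = 8551

MPC = (10385.16 − 7693.8)/(11649 − 8445) = 2691.36/3204 = 0.84
a = 7693.8 − 0.84(8445) = 600
Equilibrium: Y = 600 + 0.84Y + 768.16
0.16Y = 1368.16, so Y = 1368.16/0.16 = 8551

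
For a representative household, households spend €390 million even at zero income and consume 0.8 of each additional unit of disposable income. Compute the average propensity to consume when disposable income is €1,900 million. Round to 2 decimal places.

APC = 1.01

C = 390 + 0.8(1900) = 1910
APC = C/Y = 1910/1900 = 1.01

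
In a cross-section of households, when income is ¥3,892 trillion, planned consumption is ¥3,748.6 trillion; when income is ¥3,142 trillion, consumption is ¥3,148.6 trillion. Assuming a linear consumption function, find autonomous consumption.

a = 635

MPC = ΔC/ΔY = (3748.6 − 3148.6)/(3892 − 3142) = 600/750 = 0.8
a = C − MPC·Y = 3148.6 − 0.8(3142) = 3148.6 − 2513.6 = 635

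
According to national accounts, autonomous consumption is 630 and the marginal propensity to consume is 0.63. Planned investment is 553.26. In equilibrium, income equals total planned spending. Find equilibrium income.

Y = C + I = 630 + 0.63Y + 553.26
Y − 0.63Y = 1183.26
0.37Y = 1183.26, so Y = 1183.26/0.37 = 3198

Y = 3198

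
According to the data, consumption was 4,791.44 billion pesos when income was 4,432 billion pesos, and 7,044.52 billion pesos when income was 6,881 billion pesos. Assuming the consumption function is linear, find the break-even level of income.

MPC = (7044.52 − 4791.44)/(6881 − 4432) = 2253.08/2449 = 0.92
a = 4791.44 − 0.92(4432) = 4791.44 − 4077.44 = 714
Break-even: Y = a/(1−MPC) = 714/0.08 = 8925

Y = 8925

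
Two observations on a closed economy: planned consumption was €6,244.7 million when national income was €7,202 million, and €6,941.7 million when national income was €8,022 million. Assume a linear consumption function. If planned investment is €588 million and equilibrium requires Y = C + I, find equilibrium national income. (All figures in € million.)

Y = 4740

MPC = (6941.7 − 6244.7)/(8022 − 7202) = 697/820 = 0.85
a = 6244.7 − 0.85(7202) = 123
Equilibrium: Y = 123 + 0.85Y + 588
0.15Y = 711, so Y = 711/0.15 = 4740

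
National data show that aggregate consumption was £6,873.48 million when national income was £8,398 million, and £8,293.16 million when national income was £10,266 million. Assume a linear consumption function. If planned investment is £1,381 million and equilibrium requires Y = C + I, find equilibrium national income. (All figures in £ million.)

MPC = (8293.16 − 6873.48)/(10266 − 8398) = 1419.68/1868 = 0.76
a = 6873.48 − 0.76(8398) = 491
Equilibrium: Y = 491 + 0.76Y + 1381
0.24Y = 1872, so Y = 1872/0.24 = 7800

Y = 7800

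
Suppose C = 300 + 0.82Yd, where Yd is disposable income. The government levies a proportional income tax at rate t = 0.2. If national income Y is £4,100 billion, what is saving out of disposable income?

S = 290.4

Yd = (1 − 0.2)(4100) = 0.8(4100) = 3280
C = 300 + 0.82(3280) = 300 + 2689.6 = 2989.6
S = Yd − C = 3280 − 2989.6 = 290.4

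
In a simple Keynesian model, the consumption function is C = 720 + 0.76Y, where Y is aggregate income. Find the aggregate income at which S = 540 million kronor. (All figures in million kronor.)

S = Y − C = -720 + 0.24Y
-720 + 0.24Y = 540, so 0.24Y = 1260 and Y = 5250

Y = 5250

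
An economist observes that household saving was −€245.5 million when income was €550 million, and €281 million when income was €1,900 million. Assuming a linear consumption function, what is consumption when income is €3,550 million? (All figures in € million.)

C = 2625.5

MPS = ΔS/ΔY = (281 − (-245.5))/(1900 − 550) = 526.5/1350 = 0.39
MPC = 1 − MPS = 0.61
Autonomous saving = -245.5 − 0.39(550) = -460, so a = 460
C = 460 + 0.61(3550) = 460 + 2165.5 = 2625.5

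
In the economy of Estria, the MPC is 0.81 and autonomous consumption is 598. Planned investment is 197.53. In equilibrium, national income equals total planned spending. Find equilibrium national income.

Y = C + I = 598 + 0.81Y + 197.53
Y − 0.81Y = 795.53
0.19Y = 795.53, so Y = 795.53/0.19 = 4187

Y = 4187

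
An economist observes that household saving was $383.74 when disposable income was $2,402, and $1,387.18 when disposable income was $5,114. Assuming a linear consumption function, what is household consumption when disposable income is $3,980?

C = 3012.4

MPS = ΔS/ΔY = (1387.18 − 383.74)/(5114 − 2402) = 1003.44/2712 = 0.37
MPC = 1 − MPS = 0.63
Autonomous saving = 383.74 − 0.37(2402) = -505, so a = 505
C = 505 + 0.63(3980) = 505 + 2507.4 = 3012.4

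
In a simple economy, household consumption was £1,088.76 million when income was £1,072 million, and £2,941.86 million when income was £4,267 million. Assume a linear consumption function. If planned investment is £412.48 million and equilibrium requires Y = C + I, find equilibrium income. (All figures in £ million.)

Y = 2094

MPC = (2941.86 − 1088.76)/(4267 − 1072) = 1853.1/3195 = 0.58
a = 1088.76 − 0.58(1072) = 467
Equilibrium: Y = 467 + 0.58Y + 412.48
0.42Y = 879.48, so Y = 879.48/0.42 = 2094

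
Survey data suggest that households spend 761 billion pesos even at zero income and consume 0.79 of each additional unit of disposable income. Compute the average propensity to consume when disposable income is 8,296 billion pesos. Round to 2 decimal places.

APC = 0.88

C = 761 + 0.79(8296) = 7314.84
APC = C/Y = 7314.84/8296 = 0.88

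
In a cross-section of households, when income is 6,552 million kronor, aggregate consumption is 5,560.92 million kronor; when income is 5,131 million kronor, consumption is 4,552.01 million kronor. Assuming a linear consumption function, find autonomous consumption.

MPC = ΔC/ΔY = (5560.92 − 4552.01)/(6552 − 5131) = 1008.91/1421 = 0.71
a = C − MPC·Y = 4552.01 − 0.71(5131) = 4552.01 − 3643.01 = 909

a = 909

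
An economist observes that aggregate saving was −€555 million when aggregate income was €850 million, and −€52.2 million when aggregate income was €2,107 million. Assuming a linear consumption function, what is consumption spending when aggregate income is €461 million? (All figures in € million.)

C = 1171.6

MPS = ΔS/ΔY = (-52.2 − (-555))/(2107 − 850) = 502.8/1257 = 0.4
MPC = 1 − MPS = 0.6
Autonomous saving = -555 − 0.4(850) = -895, so a = 895
C = 895 + 0.6(461) = 895 + 276.6 = 1171.6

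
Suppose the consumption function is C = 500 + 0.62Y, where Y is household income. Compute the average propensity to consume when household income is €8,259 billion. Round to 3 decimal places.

C = 500 + 0.62(8259) = 5620.58
APC = C/Y = 5620.58/8259 = 0.681

APC = 0.681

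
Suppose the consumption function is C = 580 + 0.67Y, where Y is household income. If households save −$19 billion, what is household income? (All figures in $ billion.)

S = Y − C = -580 + 0.33Y
-580 + 0.33Y = -19, so 0.33Y = 561 and Y = 1700

Y = 1700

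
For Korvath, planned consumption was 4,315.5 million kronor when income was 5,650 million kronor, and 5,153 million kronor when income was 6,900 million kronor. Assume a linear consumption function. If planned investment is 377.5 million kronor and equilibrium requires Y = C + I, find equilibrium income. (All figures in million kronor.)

MPC = (5153 − 4315.5)/(6900 − 5650) = 837.5/1250 = 0.67
a = 4315.5 − 0.67(5650) = 530
Equilibrium: Y = 530 + 0.67Y + 377.5
0.33Y = 907.5, so Y = 907.5/0.33 = 2750

Y = 2750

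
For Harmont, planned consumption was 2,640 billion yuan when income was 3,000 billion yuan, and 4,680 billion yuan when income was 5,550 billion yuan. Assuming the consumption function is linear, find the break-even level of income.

MPC = (4680 − 2640)/(5550 − 3000) = 2040/2550 = 0.8
a = 2640 − 0.8(3000) = 2640 − 2400 = 240
Break-even: Y = a/(1−MPC) = 240/0.2 = 1200

Y = 1200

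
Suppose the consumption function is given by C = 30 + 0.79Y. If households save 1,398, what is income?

Y = 6800

S = Y − C = -30 + 0.21Y
-30 + 0.21Y = 1398, so 0.21Y = 1428 and Y = 6800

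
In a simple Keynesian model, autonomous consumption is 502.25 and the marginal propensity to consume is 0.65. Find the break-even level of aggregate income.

At break-even, C = Y: 502.25 + 0.65Y = Y
0.35Y = 502.25, so Y = 502.25/0.35 = 1435

Y = 1435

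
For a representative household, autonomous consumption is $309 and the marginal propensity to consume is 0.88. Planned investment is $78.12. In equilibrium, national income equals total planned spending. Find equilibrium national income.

Y = 3226

Y = C + I = 309 + 0.88Y + 78.12
Y − 0.88Y = 387.12
0.12Y = 387.12, so Y = 387.12/0.12 = 3226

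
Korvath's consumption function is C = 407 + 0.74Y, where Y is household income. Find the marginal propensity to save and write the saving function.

MPS = 0.26; S = -407 + 0.26Y

MPS = 1 − MPC = 1 − 0.74 = 0.26
S = Y − C = -407 + 0.26Y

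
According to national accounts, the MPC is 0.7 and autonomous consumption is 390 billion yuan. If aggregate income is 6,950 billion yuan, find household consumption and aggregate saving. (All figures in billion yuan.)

C = 390 + 0.7(6950) = 390 + 4865 = 5255
S = Y − C = 6950 − 5255 = 1695

C = 5255; S = 1695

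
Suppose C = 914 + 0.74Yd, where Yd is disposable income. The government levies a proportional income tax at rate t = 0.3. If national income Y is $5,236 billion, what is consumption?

C = 3626.248

Yd = (1 − 0.3)(5236) = 0.7(5236) = 3665.2
C = 914 + 0.74(3665.2) = 914 + 2712.248 = 3626.248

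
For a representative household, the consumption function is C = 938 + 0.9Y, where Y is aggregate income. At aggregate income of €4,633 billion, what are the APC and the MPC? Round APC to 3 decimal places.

APC = 1.102; MPC = 0.9

MPC = 0.9 (the slope of the consumption function)
C = 938 + 0.9(4633) = 5107.7, so APC = 5107.7/4633 = 1.102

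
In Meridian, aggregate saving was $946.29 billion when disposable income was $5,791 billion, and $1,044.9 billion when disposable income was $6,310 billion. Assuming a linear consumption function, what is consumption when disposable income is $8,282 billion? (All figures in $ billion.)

C = 6862.42

MPS = ΔS/ΔY = (1044.9 − 946.29)/(6310 − 5791) = 98.61/519 = 0.19
MPC = 1 − MPS = 0.81
Autonomous saving = 946.29 − 0.19(5791) = -154, so a = 154
C = 154 + 0.81(8282) = 154 + 6708.42 = 6862.42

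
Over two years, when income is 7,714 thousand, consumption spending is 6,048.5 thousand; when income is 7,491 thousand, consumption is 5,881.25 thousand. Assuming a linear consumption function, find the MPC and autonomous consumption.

MPC = ΔC/ΔY = (6048.5 − 5881.25)/(7714 − 7491) = 167.25/223 = 0.75
a = C − MPC·Y = 5881.25 − 0.75(7491) = 5881.25 − 5618.25 = 263

MPC = 0.75; a = 263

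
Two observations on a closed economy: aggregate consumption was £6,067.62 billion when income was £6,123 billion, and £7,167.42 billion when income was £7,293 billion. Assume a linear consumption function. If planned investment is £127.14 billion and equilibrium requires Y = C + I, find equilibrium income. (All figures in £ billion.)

MPC = (7167.42 − 6067.62)/(7293 − 6123) = 1099.8/1170 = 0.94
a = 6067.62 − 0.94(6123) = 312
Equilibrium: Y = 312 + 0.94Y + 127.14
0.06Y = 439.14, so Y = 439.14/0.06 = 7319

Y = 7319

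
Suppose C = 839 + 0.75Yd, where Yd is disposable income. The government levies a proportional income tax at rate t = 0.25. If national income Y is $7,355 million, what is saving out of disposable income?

Yd = (1 − 0.25)(7355) = 0.75(7355) = 5516.25
C = 839 + 0.75(5516.25) = 839 + 4137.1875 = 4976.1875
S = Yd − C = 5516.25 − 4976.1875 = 540.0625

S = 540.0625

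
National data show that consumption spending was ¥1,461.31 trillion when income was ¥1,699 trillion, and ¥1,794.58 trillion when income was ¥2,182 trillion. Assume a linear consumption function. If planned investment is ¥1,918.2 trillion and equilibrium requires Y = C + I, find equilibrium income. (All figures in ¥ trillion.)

Y = 7120

MPC = (1794.58 − 1461.31)/(2182 − 1699) = 333.27/483 = 0.69
a = 1461.31 − 0.69(1699) = 289
Equilibrium: Y = 289 + 0.69Y + 1918.2
0.31Y = 2207.2, so Y = 2207.2/0.31 = 7120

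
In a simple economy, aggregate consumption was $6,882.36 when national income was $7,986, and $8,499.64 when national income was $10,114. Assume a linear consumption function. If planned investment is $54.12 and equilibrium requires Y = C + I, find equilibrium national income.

Y = 3613

MPC = (8499.64 − 6882.36)/(10114 − 7986) = 1617.28/2128 = 0.76
a = 6882.36 − 0.76(7986) = 813
Equilibrium: Y = 813 + 0.76Y + 54.12
0.24Y = 867.12, so Y = 867.12/0.24 = 3613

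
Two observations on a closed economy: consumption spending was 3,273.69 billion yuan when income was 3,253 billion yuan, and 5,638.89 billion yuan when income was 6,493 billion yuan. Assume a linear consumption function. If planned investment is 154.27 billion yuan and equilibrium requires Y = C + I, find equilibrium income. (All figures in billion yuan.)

Y = 3901

MPC = (5638.89 − 3273.69)/(6493 − 3253) = 2365.2/3240 = 0.73
a = 3273.69 − 0.73(3253) = 899
Equilibrium: Y = 899 + 0.73Y + 154.27
0.27Y = 1053.27, so Y = 1053.27/0.27 = 3901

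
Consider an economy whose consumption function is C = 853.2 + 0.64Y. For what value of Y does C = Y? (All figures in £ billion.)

Y = 2370

At break-even, C = Y: 853.2 + 0.64Y = Y
0.36Y = 853.2, so Y = 853.2/0.36 = 2370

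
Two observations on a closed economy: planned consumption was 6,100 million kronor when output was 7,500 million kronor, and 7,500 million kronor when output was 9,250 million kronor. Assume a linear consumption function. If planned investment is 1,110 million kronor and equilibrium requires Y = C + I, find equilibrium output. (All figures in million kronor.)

Y = 6050

MPC = (7500 − 6100)/(9250 − 7500) = 1400/1750 = 0.8
a = 6100 − 0.8(7500) = 100
Equilibrium: Y = 100 + 0.8Y + 1110
0.2Y = 1210, so Y = 1210/0.2 = 6050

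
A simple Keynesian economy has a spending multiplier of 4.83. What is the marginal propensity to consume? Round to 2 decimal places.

k = 1/(1 − MPC), so 1 − MPC = 1/k = 1/4.83 = 0.2070
MPC = 1 − 0.2070 = 0.79

MPC = 0.79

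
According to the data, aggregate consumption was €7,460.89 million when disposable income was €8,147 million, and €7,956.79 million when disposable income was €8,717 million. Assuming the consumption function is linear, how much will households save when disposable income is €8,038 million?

S = 671.94

MPC = (7956.79 − 7460.89)/(8717 − 8147) = 495.9/570 = 0.87
a = 7460.89 − 0.87(8147) = 7460.89 − 7087.89 = 373
C = 373 + 0.87(8038) = 7366.06
S = 8038 − 7366.06 = 671.94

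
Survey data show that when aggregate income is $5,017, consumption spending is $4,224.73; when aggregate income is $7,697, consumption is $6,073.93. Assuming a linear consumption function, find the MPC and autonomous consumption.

MPC = 0.69; a = 763

MPC = ΔC/ΔY = (6073.93 − 4224.73)/(7697 − 5017) = 1849.2/2680 = 0.69
a = C − MPC·Y = 4224.73 − 0.69(5017) = 4224.73 − 3461.73 = 763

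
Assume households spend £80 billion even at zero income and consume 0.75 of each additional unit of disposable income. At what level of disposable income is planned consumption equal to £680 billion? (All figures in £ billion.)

80 + 0.75Y = 680
0.75Y = 600, so Y = 600/0.75 = 800

Y = 800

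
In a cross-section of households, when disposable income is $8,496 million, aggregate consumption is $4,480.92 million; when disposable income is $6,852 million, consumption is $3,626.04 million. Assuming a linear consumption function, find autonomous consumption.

MPC = ΔC/ΔY = (4480.92 − 3626.04)/(8496 − 6852) = 854.88/1644 = 0.52
a = C − MPC·Y = 3626.04 − 0.52(6852) = 3626.04 − 3563.04 = 63

a = 63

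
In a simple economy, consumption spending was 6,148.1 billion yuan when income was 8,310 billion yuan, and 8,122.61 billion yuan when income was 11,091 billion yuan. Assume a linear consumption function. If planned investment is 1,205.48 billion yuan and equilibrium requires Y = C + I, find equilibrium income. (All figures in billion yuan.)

Y = 5012

MPC = (8122.61 − 6148.1)/(11091 − 8310) = 1974.51/2781 = 0.71
a = 6148.1 − 0.71(8310) = 248
Equilibrium: Y = 248 + 0.71Y + 1205.48
0.29Y = 1453.48, so Y = 1453.48/0.29 = 5012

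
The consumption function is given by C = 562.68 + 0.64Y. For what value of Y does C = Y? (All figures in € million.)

Y = 1563

At break-even, C = Y: 562.68 + 0.64Y = Y
0.36Y = 562.68, so Y = 562.68/0.36 = 1563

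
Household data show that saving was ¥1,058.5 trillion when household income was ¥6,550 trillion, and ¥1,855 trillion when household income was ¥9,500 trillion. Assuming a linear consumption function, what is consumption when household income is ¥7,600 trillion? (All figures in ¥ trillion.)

MPS = ΔS/ΔY = (1855 − 1058.5)/(9500 − 6550) = 796.5/2950 = 0.27
MPC = 1 − MPS = 0.73
Autonomous saving = 1058.5 − 0.27(6550) = -710, so a = 710
C = 710 + 0.73(7600) = 710 + 5548 = 6258

C = 6258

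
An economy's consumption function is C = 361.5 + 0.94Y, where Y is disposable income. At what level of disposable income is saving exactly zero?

Y = 6025

At break-even, C = Y: 361.5 + 0.94Y = Y
0.06Y = 361.5, so Y = 361.5/0.06 = 6025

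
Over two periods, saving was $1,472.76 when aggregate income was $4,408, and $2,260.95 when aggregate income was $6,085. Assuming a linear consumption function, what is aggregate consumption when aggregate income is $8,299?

C = 4997.47

MPS = ΔS/ΔY = (2260.95 − 1472.76)/(6085 − 4408) = 788.19/1677 = 0.47
MPC = 1 − MPS = 0.53
Autonomous saving = 1472.76 − 0.47(4408) = -599, so a = 599
C = 599 + 0.53(8299) = 599 + 4398.47 = 4997.47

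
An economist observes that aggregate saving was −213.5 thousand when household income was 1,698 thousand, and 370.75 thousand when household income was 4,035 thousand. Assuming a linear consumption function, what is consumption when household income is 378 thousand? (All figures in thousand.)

C = 921.5

MPS = ΔS/ΔY = (370.75 − (-213.5))/(4035 − 1698) = 584.25/2337 = 0.25
MPC = 1 − MPS = 0.75
Autonomous saving = -213.5 − 0.25(1698) = -638, so a = 638
C = 638 + 0.75(378) = 638 + 283.5 = 921.5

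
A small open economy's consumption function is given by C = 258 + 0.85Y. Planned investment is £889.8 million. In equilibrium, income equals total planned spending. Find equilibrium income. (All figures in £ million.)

Y = 7652

Y = C + I = 258 + 0.85Y + 889.8
Y − 0.85Y = 1147.8
0.15Y = 1147.8, so Y = 1147.8/0.15 = 7652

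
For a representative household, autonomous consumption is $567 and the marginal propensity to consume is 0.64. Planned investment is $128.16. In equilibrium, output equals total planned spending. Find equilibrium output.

Y = 1931

Y = C + I = 567 + 0.64Y + 128.16
Y − 0.64Y = 695.16
0.36Y = 695.16, so Y = 695.16/0.36 = 1931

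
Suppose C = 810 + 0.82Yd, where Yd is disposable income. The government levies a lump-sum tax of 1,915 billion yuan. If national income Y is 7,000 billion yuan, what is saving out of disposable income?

Yd = Y − T = 7000 − 1915 = 5085
C = 810 + 0.82(5085) = 810 + 4169.7 = 4979.7
S = Yd − C = 5085 − 4979.7 = 105.3

S = 105.3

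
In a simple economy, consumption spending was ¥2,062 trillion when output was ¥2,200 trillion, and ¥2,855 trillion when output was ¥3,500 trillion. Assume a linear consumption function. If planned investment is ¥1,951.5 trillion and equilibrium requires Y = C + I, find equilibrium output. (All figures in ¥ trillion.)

MPC = (2855 − 2062)/(3500 − 2200) = 793/1300 = 0.61
a = 2062 − 0.61(2200) = 720
Equilibrium: Y = 720 + 0.61Y + 1951.5
0.39Y = 2671.5, so Y = 2671.5/0.39 = 6850

Y = 6850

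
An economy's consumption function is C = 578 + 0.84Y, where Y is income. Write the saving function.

S = -578 + 0.16Y

S = Y − C = Y − (578 + 0.84Y) = -578 + (1 − 0.84)Y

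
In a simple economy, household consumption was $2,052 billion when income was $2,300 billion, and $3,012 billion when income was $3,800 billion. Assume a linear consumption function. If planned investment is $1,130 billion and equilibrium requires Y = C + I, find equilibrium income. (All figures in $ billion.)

Y = 4750

MPC = (3012 − 2052)/(3800 − 2300) = 960/1500 = 0.64
a = 2052 − 0.64(2300) = 580
Equilibrium: Y = 580 + 0.64Y + 1130
0.36Y = 1710, so Y = 1710/0.36 = 4750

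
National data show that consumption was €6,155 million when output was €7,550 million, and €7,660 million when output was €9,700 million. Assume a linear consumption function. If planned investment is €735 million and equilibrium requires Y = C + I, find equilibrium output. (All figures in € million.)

Y = 5350

MPC = (7660 − 6155)/(9700 − 7550) = 1505/2150 = 0.7
a = 6155 − 0.7(7550) = 870
Equilibrium: Y = 870 + 0.7Y + 735
0.3Y = 1605, so Y = 1605/0.3 = 5350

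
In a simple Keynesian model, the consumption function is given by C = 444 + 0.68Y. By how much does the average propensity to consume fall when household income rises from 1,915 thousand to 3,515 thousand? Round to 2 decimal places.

ΔAPC = 0.11

At Y = 1915: C = 444 + 0.68(1915) = 1746.2, APC = 1746.2/1915 = 0.912
At Y = 3515: C = 2834.2, APC = 2834.2/3515 = 0.806
Fall in APC = 0.912 − 0.806 = 0.106 ≈ 0.11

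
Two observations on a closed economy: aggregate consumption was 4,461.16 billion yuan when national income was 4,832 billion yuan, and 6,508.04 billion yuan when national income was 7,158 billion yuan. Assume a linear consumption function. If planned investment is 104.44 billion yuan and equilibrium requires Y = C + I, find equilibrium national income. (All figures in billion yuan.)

Y = 2612

MPC = (6508.04 − 4461.16)/(7158 − 4832) = 2046.88/2326 = 0.88
a = 4461.16 − 0.88(4832) = 209
Equilibrium: Y = 209 + 0.88Y + 104.44
0.12Y = 313.44, so Y = 313.44/0.12 = 2612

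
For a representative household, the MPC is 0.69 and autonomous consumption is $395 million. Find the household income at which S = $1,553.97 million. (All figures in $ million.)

S = Y − C = -395 + 0.31Y
-395 + 0.31Y = 1553.97, so 0.31Y = 1948.97 and Y = 6287

Y = 6287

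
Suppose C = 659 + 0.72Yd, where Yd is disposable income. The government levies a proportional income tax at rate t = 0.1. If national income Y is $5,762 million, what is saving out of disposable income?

S = 793.024

Yd = (1 − 0.1)(5762) = 0.9(5762) = 5185.8
C = 659 + 0.72(5185.8) = 659 + 3733.776 = 4392.776
S = Yd − C = 5185.8 − 4392.776 = 793.024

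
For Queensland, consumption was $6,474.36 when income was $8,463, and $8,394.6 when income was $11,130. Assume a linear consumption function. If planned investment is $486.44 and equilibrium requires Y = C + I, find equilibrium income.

MPC = (8394.6 − 6474.36)/(11130 − 8463) = 1920.24/2667 = 0.72
a = 6474.36 − 0.72(8463) = 381
Equilibrium: Y = 381 + 0.72Y + 486.44
0.28Y = 867.44, so Y = 867.44/0.28 = 3098

Y = 3098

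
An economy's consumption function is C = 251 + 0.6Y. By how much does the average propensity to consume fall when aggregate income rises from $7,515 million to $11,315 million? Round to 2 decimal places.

ΔAPC = 0.01

At Y = 7515: C = 251 + 0.6(7515) = 4760, APC = 4760/7515 = 0.633
At Y = 11315: C = 7040, APC = 7040/11315 = 0.622
Fall in APC = 0.633 − 0.622 = 0.011 ≈ 0.01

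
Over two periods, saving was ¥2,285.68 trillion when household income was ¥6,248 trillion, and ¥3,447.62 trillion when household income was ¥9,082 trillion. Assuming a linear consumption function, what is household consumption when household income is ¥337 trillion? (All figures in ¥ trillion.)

C = 474.83

MPS = ΔS/ΔY = (3447.62 − 2285.68)/(9082 − 6248) = 1161.94/2834 = 0.41
MPC = 1 − MPS = 0.59
Autonomous saving = 2285.68 − 0.41(6248) = -276, so a = 276
C = 276 + 0.59(337) = 276 + 198.83 = 474.83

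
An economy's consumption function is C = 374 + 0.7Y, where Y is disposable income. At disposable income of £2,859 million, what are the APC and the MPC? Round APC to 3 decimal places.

APC = 0.831; MPC = 0.7

MPC = 0.7 (the slope of the consumption function)
C = 374 + 0.7(2859) = 2375.3, so APC = 2375.3/2859 = 0.831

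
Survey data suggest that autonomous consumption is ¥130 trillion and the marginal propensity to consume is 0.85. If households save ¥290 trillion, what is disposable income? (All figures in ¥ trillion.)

S = Y − C = -130 + 0.15Y
-130 + 0.15Y = 290, so 0.15Y = 420 and Y = 2800

Y = 2800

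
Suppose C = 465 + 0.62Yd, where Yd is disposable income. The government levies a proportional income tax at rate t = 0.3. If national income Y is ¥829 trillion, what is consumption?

Yd = (1 − 0.3)(829) = 0.7(829) = 580.3
C = 465 + 0.62(580.3) = 465 + 359.786 = 824.786

C = 824.786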